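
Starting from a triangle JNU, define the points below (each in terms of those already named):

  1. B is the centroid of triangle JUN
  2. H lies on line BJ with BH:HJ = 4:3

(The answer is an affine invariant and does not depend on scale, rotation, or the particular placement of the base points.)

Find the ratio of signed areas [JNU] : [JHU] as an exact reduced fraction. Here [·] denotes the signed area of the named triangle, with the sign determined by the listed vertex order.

Work in coordinates with J = (0, 0), N = (1, 0), U = (0, 1).
1. B is the centroid of triangle JUN ⇒ B = (1/3, 1/3)
2. H lies on line BJ with BH:HJ = 4:3 ⇒ H = (1/7, 1/7)
2·[JNU] = 1, 2·[JHU] = 1/7
[JNU]:[JHU] = 1:1/7 = 7

[JNU]:[JHU] = 7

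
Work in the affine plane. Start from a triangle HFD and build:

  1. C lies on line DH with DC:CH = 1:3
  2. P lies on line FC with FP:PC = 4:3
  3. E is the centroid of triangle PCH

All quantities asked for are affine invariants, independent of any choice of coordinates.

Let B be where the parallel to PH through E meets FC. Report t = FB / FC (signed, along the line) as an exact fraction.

Set H = (0, 0), F = (1, 0), D = (0, 1); any affine frame gives the same invariant.
1. C lies on line DH with DC:CH = 1:3 ⇒ C = (0, 3/4)
2. P lies on line FC with FP:PC = 4:3 ⇒ P = (3/7, 3/7)
3. E is the centroid of triangle PCH ⇒ E = (1/7, 11/28)
through E parallel to PH: direction (-3/7, -3/7); meets FC at B = (2/7, 15/28)
B = F + t·(C−F) with t = 5/7

t = 5/7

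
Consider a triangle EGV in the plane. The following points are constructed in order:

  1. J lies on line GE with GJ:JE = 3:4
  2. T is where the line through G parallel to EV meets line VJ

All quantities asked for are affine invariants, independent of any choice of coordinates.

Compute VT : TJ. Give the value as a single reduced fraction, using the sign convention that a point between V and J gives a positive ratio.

VT:TJ = -7/3

Work in coordinates with E = (0, 0), G = (1, 0), V = (0, 1).
1. J lies on line GE with GJ:JE = 3:4 ⇒ J = (4/7, 0)
2. T is where the line through G parallel to EV meets line VJ ⇒ T = (1, -3/4)
T = V + t·(J−V) with t = 7/4, so VT:TJ = t:(1−t) = 7/4:-3/4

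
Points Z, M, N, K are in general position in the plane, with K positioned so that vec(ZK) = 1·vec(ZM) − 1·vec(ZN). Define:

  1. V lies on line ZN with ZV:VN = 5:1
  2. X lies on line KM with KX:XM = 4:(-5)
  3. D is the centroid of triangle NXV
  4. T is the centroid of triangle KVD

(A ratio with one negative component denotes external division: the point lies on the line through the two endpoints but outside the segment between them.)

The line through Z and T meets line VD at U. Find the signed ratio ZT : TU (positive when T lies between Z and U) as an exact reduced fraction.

ZT:TU = -38/23

Choose coordinates Z = (0, 0), M = (1, 0), N = (0, 1), K = (1, -1).
1. V lies on line ZN with ZV:VN = 5:1 ⇒ V = (0, 5/6)
2. X lies on line KM with KX:XM = 4:(-5) ⇒ X = (1, -5)
3. D is the centroid of triangle NXV ⇒ D = (1/3, -19/18)
4. T is the centroid of triangle KVD ⇒ T = (4/9, -11/27)
line ZT meets VD at U = (10/57, -55/342)
T = Z + t·(U−Z) with t = 38/15, so ZT:TU = 38/15:-23/15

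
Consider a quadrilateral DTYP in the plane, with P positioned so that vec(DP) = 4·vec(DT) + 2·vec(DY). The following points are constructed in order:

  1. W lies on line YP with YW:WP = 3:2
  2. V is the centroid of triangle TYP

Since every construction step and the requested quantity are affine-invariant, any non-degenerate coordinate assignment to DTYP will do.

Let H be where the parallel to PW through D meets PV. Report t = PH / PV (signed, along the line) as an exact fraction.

t = 12/5

Assign D = (0, 0), T = (1, 0), Y = (0, 1), P = (4, 2) — the answer is frame-independent, so this choice is without loss of generality.
1. W lies on line YP with YW:WP = 3:2 ⇒ W = (12/5, 8/5)
2. V is the centroid of triangle TYP ⇒ V = (5/3, 1)
through D parallel to PW: direction (-8/5, -2/5); meets PV at H = (-8/5, -2/5)
H = P + t·(V−P) with t = 12/5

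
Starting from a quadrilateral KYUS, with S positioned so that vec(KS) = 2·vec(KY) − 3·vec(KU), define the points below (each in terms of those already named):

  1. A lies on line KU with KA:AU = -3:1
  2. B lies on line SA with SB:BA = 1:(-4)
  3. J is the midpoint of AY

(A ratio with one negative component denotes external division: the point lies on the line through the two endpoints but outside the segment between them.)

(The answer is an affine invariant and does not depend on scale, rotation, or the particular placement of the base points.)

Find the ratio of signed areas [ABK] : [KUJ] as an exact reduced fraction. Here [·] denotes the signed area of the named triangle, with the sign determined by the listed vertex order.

Set K = (0, 0), Y = (1, 0), U = (0, 1), S = (2, -3); any affine frame gives the same invariant.
1. A lies on line KU with KA:AU = -3:1 ⇒ A = (0, 3/2)
2. B lies on line SA with SB:BA = 1:(-4) ⇒ B = (8/3, -9/2)
3. J is the midpoint of AY ⇒ J = (1/2, 3/4)
2·[ABK] = -4, 2·[KUJ] = -1/2
[ABK]:[KUJ] = -4:-1/2 = 8

[ABK]:[KUJ] = 8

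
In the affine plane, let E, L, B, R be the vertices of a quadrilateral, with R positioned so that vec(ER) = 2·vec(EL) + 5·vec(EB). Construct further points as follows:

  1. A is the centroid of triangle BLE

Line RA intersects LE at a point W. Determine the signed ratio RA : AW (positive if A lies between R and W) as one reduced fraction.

Work in coordinates with E = (0, 0), L = (1, 0), B = (0, 1), R = (2, 5).
1. A is the centroid of triangle BLE ⇒ A = (1/3, 1/3)
line RA meets LE at W = (3/14, 0)
A = R + t·(W−R) with t = 14/15, so RA:AW = 14/15:1/15

RA:AW = 14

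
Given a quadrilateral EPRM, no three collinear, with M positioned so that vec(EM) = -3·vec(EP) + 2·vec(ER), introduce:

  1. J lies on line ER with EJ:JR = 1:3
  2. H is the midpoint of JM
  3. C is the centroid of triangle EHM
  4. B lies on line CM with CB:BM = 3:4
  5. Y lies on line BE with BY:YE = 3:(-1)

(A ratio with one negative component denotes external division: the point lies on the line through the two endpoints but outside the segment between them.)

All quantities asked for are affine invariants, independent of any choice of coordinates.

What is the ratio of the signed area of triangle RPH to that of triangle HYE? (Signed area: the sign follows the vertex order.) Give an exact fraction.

[RPH]:[HYE] = 154/13

Assign E = (0, 0), P = (1, 0), R = (0, 1), M = (-3, 2) — the answer is frame-independent, so this choice is without loss of generality.
1. J lies on line ER with EJ:JR = 1:3 ⇒ J = (0, 1/4)
2. H is the midpoint of JM ⇒ H = (-3/2, 9/8)
3. C is the centroid of triangle EHM ⇒ C = (-3/2, 25/24)
4. B lies on line CM with CB:BM = 3:4 ⇒ B = (-15/7, 61/42)
5. Y lies on line BE with BY:YE = 3:(-1) ⇒ Y = (15/14, -61/84)
2·[RPH] = -11/8, 2·[HYE] = -13/112
[RPH]:[HYE] = -11/8:-13/112 = 154/13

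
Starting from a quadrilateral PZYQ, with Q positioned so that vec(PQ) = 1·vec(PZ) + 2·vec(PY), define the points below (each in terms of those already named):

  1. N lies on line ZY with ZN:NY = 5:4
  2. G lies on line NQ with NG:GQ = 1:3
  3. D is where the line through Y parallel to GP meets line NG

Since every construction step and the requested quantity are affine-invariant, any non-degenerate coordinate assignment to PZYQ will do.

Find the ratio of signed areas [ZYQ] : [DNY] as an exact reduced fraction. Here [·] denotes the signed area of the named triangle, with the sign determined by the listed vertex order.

Choose coordinates P = (0, 0), Z = (1, 0), Y = (0, 1), Q = (1, 2).
1. N lies on line ZY with ZN:NY = 5:4 ⇒ N = (4/9, 5/9)
2. G lies on line NQ with NG:GQ = 1:3 ⇒ G = (7/12, 11/12)
3. D is where the line through Y parallel to GP meets line NG ⇒ D = (14/9, 31/9)
2·[ZYQ] = -2, 2·[DNY] = -16/9
[ZYQ]:[DNY] = -2:-16/9 = 9/8

[ZYQ]:[DNY] = 9/8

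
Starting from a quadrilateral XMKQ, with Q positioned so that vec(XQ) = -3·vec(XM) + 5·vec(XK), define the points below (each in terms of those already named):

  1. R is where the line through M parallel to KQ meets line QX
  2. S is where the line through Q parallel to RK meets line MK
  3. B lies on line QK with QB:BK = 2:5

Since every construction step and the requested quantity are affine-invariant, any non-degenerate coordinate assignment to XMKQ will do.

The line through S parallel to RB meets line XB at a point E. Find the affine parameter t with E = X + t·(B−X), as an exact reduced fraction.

Choose coordinates X = (0, 0), M = (1, 0), K = (0, 1), Q = (-3, 5).
1. R is where the line through M parallel to KQ meets line QX ⇒ R = (-4, 20/3)
2. S is where the line through Q parallel to RK meets line MK ⇒ S = (-3/5, 8/5)
3. B lies on line QK with QB:BK = 2:5 ⇒ B = (-15/7, 27/7)
through S parallel to RB: direction (13/7, -59/21); meets XB at E = (-135/56, 243/56)
E = X + t·(B−X) with t = 9/8

t = 9/8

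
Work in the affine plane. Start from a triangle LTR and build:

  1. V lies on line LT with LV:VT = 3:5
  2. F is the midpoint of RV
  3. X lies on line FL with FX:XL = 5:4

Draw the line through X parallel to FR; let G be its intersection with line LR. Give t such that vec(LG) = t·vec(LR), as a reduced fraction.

t = 4/9

Choose coordinates L = (0, 0), T = (1, 0), R = (0, 1).
1. V lies on line LT with LV:VT = 3:5 ⇒ V = (3/8, 0)
2. F is the midpoint of RV ⇒ F = (3/16, 1/2)
3. X lies on line FL with FX:XL = 5:4 ⇒ X = (1/12, 2/9)
through X parallel to FR: direction (-3/16, 1/2); meets LR at G = (0, 4/9)
G = L + t·(R−L) with t = 4/9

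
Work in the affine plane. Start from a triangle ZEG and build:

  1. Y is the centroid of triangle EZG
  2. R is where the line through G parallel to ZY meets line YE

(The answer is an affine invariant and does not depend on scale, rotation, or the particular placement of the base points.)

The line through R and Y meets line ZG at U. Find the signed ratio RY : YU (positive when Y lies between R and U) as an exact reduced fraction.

RY:YU = -2

Choose coordinates Z = (0, 0), E = (1, 0), G = (0, 1).
1. Y is the centroid of triangle EZG ⇒ Y = (1/3, 1/3)
2. R is where the line through G parallel to ZY meets line YE ⇒ R = (-1/3, 2/3)
line RY meets ZG at U = (0, 1/2)
Y = R + t·(U−R) with t = 2, so RY:YU = 2:-1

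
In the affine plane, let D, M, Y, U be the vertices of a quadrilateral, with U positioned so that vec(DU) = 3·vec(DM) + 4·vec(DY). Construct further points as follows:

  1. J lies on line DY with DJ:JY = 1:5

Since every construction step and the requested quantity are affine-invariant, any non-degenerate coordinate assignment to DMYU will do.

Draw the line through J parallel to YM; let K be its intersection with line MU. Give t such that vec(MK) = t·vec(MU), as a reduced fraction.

t = -5/36

Assign D = (0, 0), M = (1, 0), Y = (0, 1), U = (3, 4) — the answer is frame-independent, so this choice is without loss of generality.
1. J lies on line DY with DJ:JY = 1:5 ⇒ J = (0, 1/6)
through J parallel to YM: direction (1, -1); meets MU at K = (13/18, -5/9)
K = M + t·(U−M) with t = -5/36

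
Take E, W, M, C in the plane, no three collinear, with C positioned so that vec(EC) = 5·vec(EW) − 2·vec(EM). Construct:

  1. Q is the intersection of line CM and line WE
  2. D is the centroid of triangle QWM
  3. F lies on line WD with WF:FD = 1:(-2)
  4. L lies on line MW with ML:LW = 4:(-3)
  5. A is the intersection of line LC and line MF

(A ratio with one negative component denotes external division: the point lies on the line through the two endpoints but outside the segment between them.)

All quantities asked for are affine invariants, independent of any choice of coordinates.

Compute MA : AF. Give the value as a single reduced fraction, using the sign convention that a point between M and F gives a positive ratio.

Assign E = (0, 0), W = (1, 0), M = (0, 1), C = (5, -2) — the answer is frame-independent, so this choice is without loss of generality.
1. Q is the intersection of line CM and line WE ⇒ Q = (5/3, 0)
2. D is the centroid of triangle QWM ⇒ D = (8/9, 1/3)
3. F lies on line WD with WF:FD = 1:(-2) ⇒ F = (10/9, -1/3)
4. L lies on line MW with ML:LW = 4:(-3) ⇒ L = (4, -3)
5. A is the intersection of line LC and line MF ⇒ A = (40/11, -37/11)
A = M + t·(F−M) with t = 36/11, so MA:AF = t:(1−t) = 36/11:-25/11

MA:AF = -36/25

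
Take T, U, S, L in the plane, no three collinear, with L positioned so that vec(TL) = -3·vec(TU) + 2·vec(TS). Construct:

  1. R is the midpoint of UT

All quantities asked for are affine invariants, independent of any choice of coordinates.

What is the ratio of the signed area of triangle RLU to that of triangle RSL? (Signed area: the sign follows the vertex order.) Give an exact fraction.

Assign T = (0, 0), U = (1, 0), S = (0, 1), L = (-3, 2) — the answer is frame-independent, so this choice is without loss of generality.
1. R is the midpoint of UT ⇒ R = (1/2, 0)
2·[RLU] = -1, 2·[RSL] = 5/2
[RLU]:[RSL] = -1:5/2 = -2/5

[RLU]:[RSL] = -2/5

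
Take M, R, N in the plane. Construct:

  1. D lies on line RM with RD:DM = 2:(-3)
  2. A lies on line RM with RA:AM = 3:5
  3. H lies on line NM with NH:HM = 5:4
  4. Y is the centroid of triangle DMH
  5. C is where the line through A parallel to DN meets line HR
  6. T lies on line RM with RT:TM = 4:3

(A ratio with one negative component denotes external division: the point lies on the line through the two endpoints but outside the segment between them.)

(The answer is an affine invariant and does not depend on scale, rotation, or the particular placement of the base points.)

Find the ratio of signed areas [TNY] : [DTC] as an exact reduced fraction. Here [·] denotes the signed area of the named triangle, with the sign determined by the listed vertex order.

Assign M = (0, 0), R = (1, 0), N = (0, 1) — the answer is frame-independent, so this choice is without loss of generality.
1. D lies on line RM with RD:DM = 2:(-3) ⇒ D = (3, 0)
2. A lies on line RM with RA:AM = 3:5 ⇒ A = (5/8, 0)
3. H lies on line NM with NH:HM = 5:4 ⇒ H = (0, 4/9)
4. Y is the centroid of triangle DMH ⇒ Y = (1, 4/27)
5. C is where the line through A parallel to DN meets line HR ⇒ C = (17/8, -1/2)
6. T lies on line RM with RT:TM = 4:3 ⇒ T = (3/7, 0)
2·[TNY] = -40/63, 2·[DTC] = 9/7
[TNY]:[DTC] = -40/63:9/7 = -40/81

[TNY]:[DTC] = -40/81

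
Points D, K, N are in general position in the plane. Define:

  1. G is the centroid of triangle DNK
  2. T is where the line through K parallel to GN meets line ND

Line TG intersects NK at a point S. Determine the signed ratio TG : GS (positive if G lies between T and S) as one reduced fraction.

Assign D = (0, 0), K = (1, 0), N = (0, 1) — the answer is frame-independent, so this choice is without loss of generality.
1. G is the centroid of triangle DNK ⇒ G = (1/3, 1/3)
2. T is where the line through K parallel to GN meets line ND ⇒ T = (0, 2)
line TG meets NK at S = (1/4, 3/4)
G = T + t·(S−T) with t = 4/3, so TG:GS = 4/3:-1/3

TG:GS = -4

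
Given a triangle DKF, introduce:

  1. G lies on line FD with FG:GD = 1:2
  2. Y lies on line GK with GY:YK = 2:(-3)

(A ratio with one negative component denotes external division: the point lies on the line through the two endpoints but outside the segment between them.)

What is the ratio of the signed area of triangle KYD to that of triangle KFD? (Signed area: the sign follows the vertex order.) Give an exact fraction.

[KYD]:[KFD] = 2

Set D = (0, 0), K = (1, 0), F = (0, 1); any affine frame gives the same invariant.
1. G lies on line FD with FG:GD = 1:2 ⇒ G = (0, 2/3)
2. Y lies on line GK with GY:YK = 2:(-3) ⇒ Y = (-2, 2)
2·[KYD] = 2, 2·[KFD] = 1
[KYD]:[KFD] = 2:1 = 2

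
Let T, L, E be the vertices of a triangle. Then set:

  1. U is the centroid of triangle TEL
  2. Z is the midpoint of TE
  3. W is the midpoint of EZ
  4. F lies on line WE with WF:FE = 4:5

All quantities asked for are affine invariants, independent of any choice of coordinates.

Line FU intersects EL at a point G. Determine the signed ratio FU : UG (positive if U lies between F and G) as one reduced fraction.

Work in coordinates with T = (0, 0), L = (1, 0), E = (0, 1).
1. U is the centroid of triangle TEL ⇒ U = (1/3, 1/3)
2. Z is the midpoint of TE ⇒ Z = (0, 1/2)
3. W is the midpoint of EZ ⇒ W = (0, 3/4)
4. F lies on line WE with WF:FE = 4:5 ⇒ F = (0, 31/36)
line FU meets EL at G = (-5/21, 26/21)
U = F + t·(G−F) with t = -7/5, so FU:UG = -7/5:12/5

FU:UG = -7/12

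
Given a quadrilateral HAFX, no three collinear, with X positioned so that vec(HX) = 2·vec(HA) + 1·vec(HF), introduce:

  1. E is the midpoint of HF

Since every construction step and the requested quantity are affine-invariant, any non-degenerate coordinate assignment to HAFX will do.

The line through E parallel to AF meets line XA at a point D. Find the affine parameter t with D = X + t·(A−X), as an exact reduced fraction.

Set H = (0, 0), A = (1, 0), F = (0, 1), X = (2, 1); any affine frame gives the same invariant.
1. E is the midpoint of HF ⇒ E = (0, 1/2)
through E parallel to AF: direction (-1, 1); meets XA at D = (3/4, -1/4)
D = X + t·(A−X) with t = 5/4

t = 5/4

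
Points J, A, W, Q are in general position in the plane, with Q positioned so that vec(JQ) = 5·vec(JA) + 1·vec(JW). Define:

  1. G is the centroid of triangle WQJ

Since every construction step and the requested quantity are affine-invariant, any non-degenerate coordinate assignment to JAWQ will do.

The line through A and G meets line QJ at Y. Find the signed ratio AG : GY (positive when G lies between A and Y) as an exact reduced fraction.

Choose coordinates J = (0, 0), A = (1, 0), W = (0, 1), Q = (5, 1).
1. G is the centroid of triangle WQJ ⇒ G = (5/3, 2/3)
line AG meets QJ at Y = (5/4, 1/4)
G = A + t·(Y−A) with t = 8/3, so AG:GY = 8/3:-5/3

AG:GY = -8/5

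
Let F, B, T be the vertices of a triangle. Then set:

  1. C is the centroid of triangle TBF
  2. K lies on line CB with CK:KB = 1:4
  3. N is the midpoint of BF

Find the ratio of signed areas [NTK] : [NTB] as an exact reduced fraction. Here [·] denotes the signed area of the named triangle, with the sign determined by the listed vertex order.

Work in coordinates with F = (0, 0), B = (1, 0), T = (0, 1).
1. C is the centroid of triangle TBF ⇒ C = (1/3, 1/3)
2. K lies on line CB with CK:KB = 1:4 ⇒ K = (7/15, 4/15)
3. N is the midpoint of BF ⇒ N = (1/2, 0)
2·[NTK] = -1/10, 2·[NTB] = -1/2
[NTK]:[NTB] = -1/10:-1/2 = 1/5

[NTK]:[NTB] = 1/5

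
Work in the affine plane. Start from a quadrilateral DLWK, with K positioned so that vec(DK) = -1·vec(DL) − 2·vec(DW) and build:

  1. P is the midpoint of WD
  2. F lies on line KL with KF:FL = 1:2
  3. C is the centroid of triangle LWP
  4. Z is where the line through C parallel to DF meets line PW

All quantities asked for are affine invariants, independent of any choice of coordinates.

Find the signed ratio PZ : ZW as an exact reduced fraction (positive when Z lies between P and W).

PZ:ZW = -8/11

Assign D = (0, 0), L = (1, 0), W = (0, 1), K = (-1, -2) — the answer is frame-independent, so this choice is without loss of generality.
1. P is the midpoint of WD ⇒ P = (0, 1/2)
2. F lies on line KL with KF:FL = 1:2 ⇒ F = (-1/3, -4/3)
3. C is the centroid of triangle LWP ⇒ C = (1/3, 1/2)
4. Z is where the line through C parallel to DF meets line PW ⇒ Z = (0, -5/6)
Z = P + t·(W−P) with t = -8/3, so PZ:ZW = t:(1−t) = -8/3:11/3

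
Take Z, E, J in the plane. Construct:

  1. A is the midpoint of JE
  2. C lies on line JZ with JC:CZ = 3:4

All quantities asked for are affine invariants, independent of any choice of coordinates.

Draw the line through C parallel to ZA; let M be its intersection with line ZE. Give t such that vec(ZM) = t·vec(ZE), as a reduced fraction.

Assign Z = (0, 0), E = (1, 0), J = (0, 1) — the answer is frame-independent, so this choice is without loss of generality.
1. A is the midpoint of JE ⇒ A = (1/2, 1/2)
2. C lies on line JZ with JC:CZ = 3:4 ⇒ C = (0, 4/7)
through C parallel to ZA: direction (1/2, 1/2); meets ZE at M = (-4/7, 0)
M = Z + t·(E−Z) with t = -4/7

t = -4/7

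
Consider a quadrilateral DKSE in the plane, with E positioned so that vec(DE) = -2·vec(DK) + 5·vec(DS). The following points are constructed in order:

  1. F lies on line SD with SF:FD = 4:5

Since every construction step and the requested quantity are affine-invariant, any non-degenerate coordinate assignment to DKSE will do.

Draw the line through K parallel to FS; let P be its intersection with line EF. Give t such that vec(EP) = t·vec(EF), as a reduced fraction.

Work in coordinates with D = (0, 0), K = (1, 0), S = (0, 1), E = (-2, 5).
1. F lies on line SD with SF:FD = 4:5 ⇒ F = (0, 5/9)
through K parallel to FS: direction (0, 4/9); meets EF at P = (1, -5/3)
P = E + t·(F−E) with t = 3/2

t = 3/2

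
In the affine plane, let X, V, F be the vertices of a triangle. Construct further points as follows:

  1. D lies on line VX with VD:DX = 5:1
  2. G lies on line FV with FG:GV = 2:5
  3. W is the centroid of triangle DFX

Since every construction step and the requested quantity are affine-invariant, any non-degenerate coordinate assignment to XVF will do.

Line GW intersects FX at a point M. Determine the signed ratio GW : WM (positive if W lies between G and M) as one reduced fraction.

Assign X = (0, 0), V = (1, 0), F = (0, 1) — the answer is frame-independent, so this choice is without loss of generality.
1. D lies on line VX with VD:DX = 5:1 ⇒ D = (1/6, 0)
2. G lies on line FV with FG:GV = 2:5 ⇒ G = (2/7, 5/7)
3. W is the centroid of triangle DFX ⇒ W = (1/18, 1/3)
line GW meets FX at M = (0, 7/29)
W = G + t·(M−G) with t = 29/36, so GW:WM = 29/36:7/36

GW:WM = 29/7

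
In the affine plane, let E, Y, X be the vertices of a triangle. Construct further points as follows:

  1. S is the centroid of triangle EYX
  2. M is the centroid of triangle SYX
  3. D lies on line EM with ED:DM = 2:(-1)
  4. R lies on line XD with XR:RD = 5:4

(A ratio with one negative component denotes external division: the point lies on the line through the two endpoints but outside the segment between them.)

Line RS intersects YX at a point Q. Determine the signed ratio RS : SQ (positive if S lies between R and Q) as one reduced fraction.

RS:SQ = -62/27

Assign E = (0, 0), Y = (1, 0), X = (0, 1) — the answer is frame-independent, so this choice is without loss of generality.
1. S is the centroid of triangle EYX ⇒ S = (1/3, 1/3)
2. M is the centroid of triangle SYX ⇒ M = (4/9, 4/9)
3. D lies on line EM with ED:DM = 2:(-1) ⇒ D = (8/9, 8/9)
4. R lies on line XD with XR:RD = 5:4 ⇒ R = (40/81, 76/81)
line RS meets YX at Q = (25/62, 37/62)
S = R + t·(Q−R) with t = 62/35, so RS:SQ = 62/35:-27/35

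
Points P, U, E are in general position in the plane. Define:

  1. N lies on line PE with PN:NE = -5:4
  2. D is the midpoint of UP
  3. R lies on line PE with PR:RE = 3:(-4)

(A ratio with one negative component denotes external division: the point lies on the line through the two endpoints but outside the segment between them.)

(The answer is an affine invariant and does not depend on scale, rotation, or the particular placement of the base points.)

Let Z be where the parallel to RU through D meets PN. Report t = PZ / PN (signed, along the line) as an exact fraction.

t = -3/10

Set P = (0, 0), U = (1, 0), E = (0, 1); any affine frame gives the same invariant.
1. N lies on line PE with PN:NE = -5:4 ⇒ N = (0, 5)
2. D is the midpoint of UP ⇒ D = (1/2, 0)
3. R lies on line PE with PR:RE = 3:(-4) ⇒ R = (0, -3)
through D parallel to RU: direction (1, 3); meets PN at Z = (0, -3/2)
Z = P + t·(N−P) with t = -3/10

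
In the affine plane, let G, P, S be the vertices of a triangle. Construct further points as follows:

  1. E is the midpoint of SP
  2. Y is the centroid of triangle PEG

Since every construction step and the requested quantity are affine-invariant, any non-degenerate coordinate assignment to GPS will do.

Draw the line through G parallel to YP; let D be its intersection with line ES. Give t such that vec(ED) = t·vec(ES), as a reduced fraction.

Work in coordinates with G = (0, 0), P = (1, 0), S = (0, 1).
1. E is the midpoint of SP ⇒ E = (1/2, 1/2)
2. Y is the centroid of triangle PEG ⇒ Y = (1/2, 1/6)
through G parallel to YP: direction (1/2, -1/6); meets ES at D = (3/2, -1/2)
D = E + t·(S−E) with t = -2

t = -2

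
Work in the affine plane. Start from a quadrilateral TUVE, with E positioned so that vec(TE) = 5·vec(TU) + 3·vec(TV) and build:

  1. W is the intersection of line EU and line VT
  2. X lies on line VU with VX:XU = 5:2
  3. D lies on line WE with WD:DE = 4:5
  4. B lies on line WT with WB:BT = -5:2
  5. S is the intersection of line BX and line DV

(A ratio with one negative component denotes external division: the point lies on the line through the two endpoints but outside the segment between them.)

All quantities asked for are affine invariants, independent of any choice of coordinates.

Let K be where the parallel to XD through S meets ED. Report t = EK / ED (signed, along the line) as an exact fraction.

t = -73/70

Assign T = (0, 0), U = (1, 0), V = (0, 1), E = (5, 3) — the answer is frame-independent, so this choice is without loss of generality.
1. W is the intersection of line EU and line VT ⇒ W = (0, -3/4)
2. X lies on line VU with VX:XU = 5:2 ⇒ X = (5/7, 2/7)
3. D lies on line WE with WD:DE = 4:5 ⇒ D = (20/9, 11/12)
4. B lies on line WT with WB:BT = -5:2 ⇒ B = (0, 1/2)
5. S is the intersection of line BX and line DV ⇒ S = (-40/21, 15/14)
through S parallel to XD: direction (95/63, 53/84); meets ED at K = (995/126, 869/168)
K = E + t·(D−E) with t = -73/70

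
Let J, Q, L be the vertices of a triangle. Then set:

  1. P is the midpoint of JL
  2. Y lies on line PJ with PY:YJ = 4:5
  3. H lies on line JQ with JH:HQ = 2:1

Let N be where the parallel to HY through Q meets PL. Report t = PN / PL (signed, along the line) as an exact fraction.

Set J = (0, 0), Q = (1, 0), L = (0, 1); any affine frame gives the same invariant.
1. P is the midpoint of JL ⇒ P = (0, 1/2)
2. Y lies on line PJ with PY:YJ = 4:5 ⇒ Y = (0, 5/18)
3. H lies on line JQ with JH:HQ = 2:1 ⇒ H = (2/3, 0)
through Q parallel to HY: direction (-2/3, 5/18); meets PL at N = (0, 5/12)
N = P + t·(L−P) with t = -1/6

t = -1/6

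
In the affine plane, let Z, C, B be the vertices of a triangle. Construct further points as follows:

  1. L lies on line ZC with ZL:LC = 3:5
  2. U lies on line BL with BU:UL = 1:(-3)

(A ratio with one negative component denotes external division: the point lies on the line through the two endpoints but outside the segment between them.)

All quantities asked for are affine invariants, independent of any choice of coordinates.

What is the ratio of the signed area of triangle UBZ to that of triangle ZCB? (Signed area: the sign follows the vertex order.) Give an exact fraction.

[UBZ]:[ZCB] = -3/16

Assign Z = (0, 0), C = (1, 0), B = (0, 1) — the answer is frame-independent, so this choice is without loss of generality.
1. L lies on line ZC with ZL:LC = 3:5 ⇒ L = (3/8, 0)
2. U lies on line BL with BU:UL = 1:(-3) ⇒ U = (-3/16, 3/2)
2·[UBZ] = -3/16, 2·[ZCB] = 1
[UBZ]:[ZCB] = -3/16:1 = -3/16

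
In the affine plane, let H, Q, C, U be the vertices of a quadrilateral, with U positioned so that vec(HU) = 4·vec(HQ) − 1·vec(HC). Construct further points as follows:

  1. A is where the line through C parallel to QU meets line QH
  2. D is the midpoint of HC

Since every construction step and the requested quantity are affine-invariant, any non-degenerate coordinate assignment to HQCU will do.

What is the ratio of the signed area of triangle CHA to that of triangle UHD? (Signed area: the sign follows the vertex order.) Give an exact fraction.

Choose coordinates H = (0, 0), Q = (1, 0), C = (0, 1), U = (4, -1).
1. A is where the line through C parallel to QU meets line QH ⇒ A = (3, 0)
2. D is the midpoint of HC ⇒ D = (0, 1/2)
2·[CHA] = 3, 2·[UHD] = -2
[CHA]:[UHD] = 3:-2 = -3/2

[CHA]:[UHD] = -3/2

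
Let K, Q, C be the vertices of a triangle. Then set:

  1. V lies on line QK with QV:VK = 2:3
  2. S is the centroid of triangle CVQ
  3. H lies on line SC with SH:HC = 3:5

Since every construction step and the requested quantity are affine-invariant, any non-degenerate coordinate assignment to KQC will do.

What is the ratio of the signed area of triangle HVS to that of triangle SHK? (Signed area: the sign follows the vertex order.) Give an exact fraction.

Set K = (0, 0), Q = (1, 0), C = (0, 1); any affine frame gives the same invariant.
1. V lies on line QK with QV:VK = 2:3 ⇒ V = (3/5, 0)
2. S is the centroid of triangle CVQ ⇒ S = (8/15, 1/3)
3. H lies on line SC with SH:HC = 3:5 ⇒ H = (1/3, 7/12)
2·[HVS] = 1/20, 2·[SHK] = 1/5
[HVS]:[SHK] = 1/20:1/5 = 1/4

[HVS]:[SHK] = 1/4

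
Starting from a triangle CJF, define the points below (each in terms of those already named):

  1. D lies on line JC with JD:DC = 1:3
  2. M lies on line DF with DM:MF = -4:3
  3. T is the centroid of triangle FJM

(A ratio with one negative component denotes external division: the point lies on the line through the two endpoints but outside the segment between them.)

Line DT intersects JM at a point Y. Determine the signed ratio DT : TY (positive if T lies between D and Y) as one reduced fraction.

Work in coordinates with C = (0, 0), J = (1, 0), F = (0, 1).
1. D lies on line JC with JD:DC = 1:3 ⇒ D = (3/4, 0)
2. M lies on line DF with DM:MF = -4:3 ⇒ M = (-9/4, 4)
3. T is the centroid of triangle FJM ⇒ T = (-5/12, 5/3)
line DT meets JM at Y = (-29/36, 20/9)
T = D + t·(Y−D) with t = 3/4, so DT:TY = 3/4:1/4

DT:TY = 3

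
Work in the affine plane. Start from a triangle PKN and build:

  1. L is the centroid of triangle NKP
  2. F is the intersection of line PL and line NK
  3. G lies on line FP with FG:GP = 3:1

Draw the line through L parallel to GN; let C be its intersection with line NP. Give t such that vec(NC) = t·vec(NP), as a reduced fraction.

Set P = (0, 0), K = (1, 0), N = (0, 1); any affine frame gives the same invariant.
1. L is the centroid of triangle NKP ⇒ L = (1/3, 1/3)
2. F is the intersection of line PL and line NK ⇒ F = (1/2, 1/2)
3. G lies on line FP with FG:GP = 3:1 ⇒ G = (1/8, 1/8)
through L parallel to GN: direction (-1/8, 7/8); meets NP at C = (0, 8/3)
C = N + t·(P−N) with t = -5/3

t = -5/3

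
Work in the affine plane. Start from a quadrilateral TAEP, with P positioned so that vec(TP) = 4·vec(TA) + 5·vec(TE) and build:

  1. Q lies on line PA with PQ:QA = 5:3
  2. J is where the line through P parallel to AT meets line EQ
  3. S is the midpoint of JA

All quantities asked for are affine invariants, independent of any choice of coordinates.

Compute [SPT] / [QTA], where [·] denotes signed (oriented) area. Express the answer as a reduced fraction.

[SPT]:[QTA] = 188/21

Set T = (0, 0), A = (1, 0), E = (0, 1), P = (4, 5); any affine frame gives the same invariant.
1. Q lies on line PA with PQ:QA = 5:3 ⇒ Q = (17/8, 15/8)
2. J is where the line through P parallel to AT meets line EQ ⇒ J = (68/7, 5)
3. S is the midpoint of JA ⇒ S = (75/14, 5/2)
2·[SPT] = 235/14, 2·[QTA] = 15/8
[SPT]:[QTA] = 235/14:15/8 = 188/21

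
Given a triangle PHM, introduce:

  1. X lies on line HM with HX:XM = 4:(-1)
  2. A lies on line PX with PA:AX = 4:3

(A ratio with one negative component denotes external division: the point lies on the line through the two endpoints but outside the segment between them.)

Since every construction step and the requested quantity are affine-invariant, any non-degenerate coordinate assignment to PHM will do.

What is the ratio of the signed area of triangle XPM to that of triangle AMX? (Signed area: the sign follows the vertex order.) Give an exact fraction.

[XPM]:[AMX] = 7/3

Set P = (0, 0), H = (1, 0), M = (0, 1); any affine frame gives the same invariant.
1. X lies on line HM with HX:XM = 4:(-1) ⇒ X = (-1/3, 4/3)
2. A lies on line PX with PA:AX = 4:3 ⇒ A = (-4/21, 16/21)
2·[XPM] = 1/3, 2·[AMX] = 1/7
[XPM]:[AMX] = 1/3:1/7 = 7/3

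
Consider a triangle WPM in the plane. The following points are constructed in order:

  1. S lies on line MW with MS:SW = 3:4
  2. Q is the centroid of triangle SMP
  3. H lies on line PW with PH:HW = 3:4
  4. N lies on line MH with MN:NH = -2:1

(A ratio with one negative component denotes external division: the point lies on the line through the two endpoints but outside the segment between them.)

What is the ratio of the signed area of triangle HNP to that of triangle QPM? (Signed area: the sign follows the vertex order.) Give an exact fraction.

Assign W = (0, 0), P = (1, 0), M = (0, 1) — the answer is frame-independent, so this choice is without loss of generality.
1. S lies on line MW with MS:SW = 3:4 ⇒ S = (0, 4/7)
2. Q is the centroid of triangle SMP ⇒ Q = (1/3, 11/21)
3. H lies on line PW with PH:HW = 3:4 ⇒ H = (4/7, 0)
4. N lies on line MH with MN:NH = -2:1 ⇒ N = (8/7, -1)
2·[HNP] = 3/7, 2·[QPM] = 1/7
[HNP]:[QPM] = 3/7:1/7 = 3

[HNP]:[QPM] = 3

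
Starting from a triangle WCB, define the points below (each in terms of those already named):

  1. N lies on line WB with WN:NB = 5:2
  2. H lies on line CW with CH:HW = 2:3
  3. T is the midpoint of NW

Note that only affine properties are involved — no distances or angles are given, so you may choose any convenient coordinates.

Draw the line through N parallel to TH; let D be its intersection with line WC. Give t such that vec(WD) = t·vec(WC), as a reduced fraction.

t = 6/5

Choose coordinates W = (0, 0), C = (1, 0), B = (0, 1).
1. N lies on line WB with WN:NB = 5:2 ⇒ N = (0, 5/7)
2. H lies on line CW with CH:HW = 2:3 ⇒ H = (3/5, 0)
3. T is the midpoint of NW ⇒ T = (0, 5/14)
through N parallel to TH: direction (3/5, -5/14); meets WC at D = (6/5, 0)
D = W + t·(C−W) with t = 6/5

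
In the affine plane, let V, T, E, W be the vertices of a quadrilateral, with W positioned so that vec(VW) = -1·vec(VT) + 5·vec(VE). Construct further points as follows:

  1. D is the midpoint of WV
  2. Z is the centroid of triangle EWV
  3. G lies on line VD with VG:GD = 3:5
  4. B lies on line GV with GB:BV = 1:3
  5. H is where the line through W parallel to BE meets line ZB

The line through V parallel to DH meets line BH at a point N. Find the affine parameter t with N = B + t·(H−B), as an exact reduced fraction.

Set V = (0, 0), T = (1, 0), E = (0, 1), W = (-1, 5); any affine frame gives the same invariant.
1. D is the midpoint of WV ⇒ D = (-1/2, 5/2)
2. Z is the centroid of triangle EWV ⇒ Z = (-1/3, 2)
3. G lies on line VD with VG:GD = 3:5 ⇒ G = (-3/16, 15/16)
4. B lies on line GV with GB:BV = 1:3 ⇒ B = (-9/64, 45/64)
5. H is where the line through W parallel to BE meets line ZB ⇒ H = (-2449/2944, 15765/2944)
through V parallel to DH: direction (-977/2944, 8405/2944); meets BH at N = (8793/67712, -75645/67712)
N = B + t·(H−B) with t = -9/23

t = -9/23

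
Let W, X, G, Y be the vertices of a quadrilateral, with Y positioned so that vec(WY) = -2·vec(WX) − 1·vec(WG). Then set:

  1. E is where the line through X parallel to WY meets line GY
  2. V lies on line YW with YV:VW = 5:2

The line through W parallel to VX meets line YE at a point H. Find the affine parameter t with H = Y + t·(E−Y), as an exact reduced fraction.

t = -7/9

Work in coordinates with W = (0, 0), X = (1, 0), G = (0, 1), Y = (-2, -1).
1. E is where the line through X parallel to WY meets line GY ⇒ E = (-3, -2)
2. V lies on line YW with YV:VW = 5:2 ⇒ V = (-4/7, -2/7)
through W parallel to VX: direction (11/7, 2/7); meets YE at H = (-11/9, -2/9)
H = Y + t·(E−Y) with t = -7/9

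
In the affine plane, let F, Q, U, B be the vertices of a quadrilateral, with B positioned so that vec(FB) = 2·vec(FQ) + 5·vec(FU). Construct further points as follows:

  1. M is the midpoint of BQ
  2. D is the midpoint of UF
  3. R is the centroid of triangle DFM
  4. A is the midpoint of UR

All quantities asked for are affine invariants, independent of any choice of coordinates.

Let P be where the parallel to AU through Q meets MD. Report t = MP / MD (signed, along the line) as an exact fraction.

t = 5/4

Set F = (0, 0), Q = (1, 0), U = (0, 1), B = (2, 5); any affine frame gives the same invariant.
1. M is the midpoint of BQ ⇒ M = (3/2, 5/2)
2. D is the midpoint of UF ⇒ D = (0, 1/2)
3. R is the centroid of triangle DFM ⇒ R = (1/2, 1)
4. A is the midpoint of UR ⇒ A = (1/4, 1)
through Q parallel to AU: direction (-1/4, 0); meets MD at P = (-3/8, 0)
P = M + t·(D−M) with t = 5/4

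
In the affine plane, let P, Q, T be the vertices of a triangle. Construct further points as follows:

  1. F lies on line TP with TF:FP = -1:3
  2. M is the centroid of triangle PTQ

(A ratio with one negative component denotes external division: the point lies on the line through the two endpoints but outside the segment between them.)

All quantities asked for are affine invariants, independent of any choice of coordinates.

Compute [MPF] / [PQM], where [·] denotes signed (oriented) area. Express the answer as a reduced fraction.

[MPF]:[PQM] = -3/2

Assign P = (0, 0), Q = (1, 0), T = (0, 1) — the answer is frame-independent, so this choice is without loss of generality.
1. F lies on line TP with TF:FP = -1:3 ⇒ F = (0, 3/2)
2. M is the centroid of triangle PTQ ⇒ M = (1/3, 1/3)
2·[MPF] = -1/2, 2·[PQM] = 1/3
[MPF]:[PQM] = -1/2:1/3 = -3/2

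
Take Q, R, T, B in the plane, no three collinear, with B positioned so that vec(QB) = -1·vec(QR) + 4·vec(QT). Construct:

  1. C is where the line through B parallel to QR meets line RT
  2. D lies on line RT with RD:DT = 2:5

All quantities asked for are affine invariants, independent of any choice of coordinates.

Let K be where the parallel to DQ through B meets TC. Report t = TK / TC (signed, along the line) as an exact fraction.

t = 17/21

Choose coordinates Q = (0, 0), R = (1, 0), T = (0, 1), B = (-1, 4).
1. C is where the line through B parallel to QR meets line RT ⇒ C = (-3, 4)
2. D lies on line RT with RD:DT = 2:5 ⇒ D = (5/7, 2/7)
through B parallel to DQ: direction (-5/7, -2/7); meets TC at K = (-17/7, 24/7)
K = T + t·(C−T) with t = 17/21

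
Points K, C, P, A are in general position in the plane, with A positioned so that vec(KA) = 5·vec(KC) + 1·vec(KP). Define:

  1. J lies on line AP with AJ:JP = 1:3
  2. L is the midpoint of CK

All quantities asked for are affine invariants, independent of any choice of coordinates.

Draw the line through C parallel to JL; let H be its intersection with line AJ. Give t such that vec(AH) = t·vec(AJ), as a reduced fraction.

t = 3/5

Work in coordinates with K = (0, 0), C = (1, 0), P = (0, 1), A = (5, 1).
1. J lies on line AP with AJ:JP = 1:3 ⇒ J = (15/4, 1)
2. L is the midpoint of CK ⇒ L = (1/2, 0)
through C parallel to JL: direction (-13/4, -1); meets AJ at H = (17/4, 1)
H = A + t·(J−A) with t = 3/5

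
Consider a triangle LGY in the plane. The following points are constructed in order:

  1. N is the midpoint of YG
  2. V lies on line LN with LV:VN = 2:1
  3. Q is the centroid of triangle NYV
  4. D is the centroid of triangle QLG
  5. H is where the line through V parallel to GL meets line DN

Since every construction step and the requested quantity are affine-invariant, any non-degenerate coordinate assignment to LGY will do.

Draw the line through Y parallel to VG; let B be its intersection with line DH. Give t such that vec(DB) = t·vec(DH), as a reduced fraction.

t = 4

Choose coordinates L = (0, 0), G = (1, 0), Y = (0, 1).
1. N is the midpoint of YG ⇒ N = (1/2, 1/2)
2. V lies on line LN with LV:VN = 2:1 ⇒ V = (1/3, 1/3)
3. Q is the centroid of triangle NYV ⇒ Q = (5/18, 11/18)
4. D is the centroid of triangle QLG ⇒ D = (23/54, 11/54)
5. H is where the line through V parallel to GL meets line DN ⇒ H = (11/24, 1/3)
through Y parallel to VG: direction (2/3, -1/3); meets DH at B = (5/9, 13/18)
B = D + t·(H−D) with t = 4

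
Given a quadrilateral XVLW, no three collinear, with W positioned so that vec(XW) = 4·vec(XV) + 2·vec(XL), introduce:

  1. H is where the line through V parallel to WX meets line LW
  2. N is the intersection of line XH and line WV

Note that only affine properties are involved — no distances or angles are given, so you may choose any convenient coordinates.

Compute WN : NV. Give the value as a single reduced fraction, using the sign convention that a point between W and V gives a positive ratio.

Work in coordinates with X = (0, 0), V = (1, 0), L = (0, 1), W = (4, 2).
1. H is where the line through V parallel to WX meets line LW ⇒ H = (6, 5/2)
2. N is the intersection of line XH and line WV ⇒ N = (8/3, 10/9)
N = W + t·(V−W) with t = 4/9, so WN:NV = t:(1−t) = 4/9:5/9

WN:NV = 4/5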